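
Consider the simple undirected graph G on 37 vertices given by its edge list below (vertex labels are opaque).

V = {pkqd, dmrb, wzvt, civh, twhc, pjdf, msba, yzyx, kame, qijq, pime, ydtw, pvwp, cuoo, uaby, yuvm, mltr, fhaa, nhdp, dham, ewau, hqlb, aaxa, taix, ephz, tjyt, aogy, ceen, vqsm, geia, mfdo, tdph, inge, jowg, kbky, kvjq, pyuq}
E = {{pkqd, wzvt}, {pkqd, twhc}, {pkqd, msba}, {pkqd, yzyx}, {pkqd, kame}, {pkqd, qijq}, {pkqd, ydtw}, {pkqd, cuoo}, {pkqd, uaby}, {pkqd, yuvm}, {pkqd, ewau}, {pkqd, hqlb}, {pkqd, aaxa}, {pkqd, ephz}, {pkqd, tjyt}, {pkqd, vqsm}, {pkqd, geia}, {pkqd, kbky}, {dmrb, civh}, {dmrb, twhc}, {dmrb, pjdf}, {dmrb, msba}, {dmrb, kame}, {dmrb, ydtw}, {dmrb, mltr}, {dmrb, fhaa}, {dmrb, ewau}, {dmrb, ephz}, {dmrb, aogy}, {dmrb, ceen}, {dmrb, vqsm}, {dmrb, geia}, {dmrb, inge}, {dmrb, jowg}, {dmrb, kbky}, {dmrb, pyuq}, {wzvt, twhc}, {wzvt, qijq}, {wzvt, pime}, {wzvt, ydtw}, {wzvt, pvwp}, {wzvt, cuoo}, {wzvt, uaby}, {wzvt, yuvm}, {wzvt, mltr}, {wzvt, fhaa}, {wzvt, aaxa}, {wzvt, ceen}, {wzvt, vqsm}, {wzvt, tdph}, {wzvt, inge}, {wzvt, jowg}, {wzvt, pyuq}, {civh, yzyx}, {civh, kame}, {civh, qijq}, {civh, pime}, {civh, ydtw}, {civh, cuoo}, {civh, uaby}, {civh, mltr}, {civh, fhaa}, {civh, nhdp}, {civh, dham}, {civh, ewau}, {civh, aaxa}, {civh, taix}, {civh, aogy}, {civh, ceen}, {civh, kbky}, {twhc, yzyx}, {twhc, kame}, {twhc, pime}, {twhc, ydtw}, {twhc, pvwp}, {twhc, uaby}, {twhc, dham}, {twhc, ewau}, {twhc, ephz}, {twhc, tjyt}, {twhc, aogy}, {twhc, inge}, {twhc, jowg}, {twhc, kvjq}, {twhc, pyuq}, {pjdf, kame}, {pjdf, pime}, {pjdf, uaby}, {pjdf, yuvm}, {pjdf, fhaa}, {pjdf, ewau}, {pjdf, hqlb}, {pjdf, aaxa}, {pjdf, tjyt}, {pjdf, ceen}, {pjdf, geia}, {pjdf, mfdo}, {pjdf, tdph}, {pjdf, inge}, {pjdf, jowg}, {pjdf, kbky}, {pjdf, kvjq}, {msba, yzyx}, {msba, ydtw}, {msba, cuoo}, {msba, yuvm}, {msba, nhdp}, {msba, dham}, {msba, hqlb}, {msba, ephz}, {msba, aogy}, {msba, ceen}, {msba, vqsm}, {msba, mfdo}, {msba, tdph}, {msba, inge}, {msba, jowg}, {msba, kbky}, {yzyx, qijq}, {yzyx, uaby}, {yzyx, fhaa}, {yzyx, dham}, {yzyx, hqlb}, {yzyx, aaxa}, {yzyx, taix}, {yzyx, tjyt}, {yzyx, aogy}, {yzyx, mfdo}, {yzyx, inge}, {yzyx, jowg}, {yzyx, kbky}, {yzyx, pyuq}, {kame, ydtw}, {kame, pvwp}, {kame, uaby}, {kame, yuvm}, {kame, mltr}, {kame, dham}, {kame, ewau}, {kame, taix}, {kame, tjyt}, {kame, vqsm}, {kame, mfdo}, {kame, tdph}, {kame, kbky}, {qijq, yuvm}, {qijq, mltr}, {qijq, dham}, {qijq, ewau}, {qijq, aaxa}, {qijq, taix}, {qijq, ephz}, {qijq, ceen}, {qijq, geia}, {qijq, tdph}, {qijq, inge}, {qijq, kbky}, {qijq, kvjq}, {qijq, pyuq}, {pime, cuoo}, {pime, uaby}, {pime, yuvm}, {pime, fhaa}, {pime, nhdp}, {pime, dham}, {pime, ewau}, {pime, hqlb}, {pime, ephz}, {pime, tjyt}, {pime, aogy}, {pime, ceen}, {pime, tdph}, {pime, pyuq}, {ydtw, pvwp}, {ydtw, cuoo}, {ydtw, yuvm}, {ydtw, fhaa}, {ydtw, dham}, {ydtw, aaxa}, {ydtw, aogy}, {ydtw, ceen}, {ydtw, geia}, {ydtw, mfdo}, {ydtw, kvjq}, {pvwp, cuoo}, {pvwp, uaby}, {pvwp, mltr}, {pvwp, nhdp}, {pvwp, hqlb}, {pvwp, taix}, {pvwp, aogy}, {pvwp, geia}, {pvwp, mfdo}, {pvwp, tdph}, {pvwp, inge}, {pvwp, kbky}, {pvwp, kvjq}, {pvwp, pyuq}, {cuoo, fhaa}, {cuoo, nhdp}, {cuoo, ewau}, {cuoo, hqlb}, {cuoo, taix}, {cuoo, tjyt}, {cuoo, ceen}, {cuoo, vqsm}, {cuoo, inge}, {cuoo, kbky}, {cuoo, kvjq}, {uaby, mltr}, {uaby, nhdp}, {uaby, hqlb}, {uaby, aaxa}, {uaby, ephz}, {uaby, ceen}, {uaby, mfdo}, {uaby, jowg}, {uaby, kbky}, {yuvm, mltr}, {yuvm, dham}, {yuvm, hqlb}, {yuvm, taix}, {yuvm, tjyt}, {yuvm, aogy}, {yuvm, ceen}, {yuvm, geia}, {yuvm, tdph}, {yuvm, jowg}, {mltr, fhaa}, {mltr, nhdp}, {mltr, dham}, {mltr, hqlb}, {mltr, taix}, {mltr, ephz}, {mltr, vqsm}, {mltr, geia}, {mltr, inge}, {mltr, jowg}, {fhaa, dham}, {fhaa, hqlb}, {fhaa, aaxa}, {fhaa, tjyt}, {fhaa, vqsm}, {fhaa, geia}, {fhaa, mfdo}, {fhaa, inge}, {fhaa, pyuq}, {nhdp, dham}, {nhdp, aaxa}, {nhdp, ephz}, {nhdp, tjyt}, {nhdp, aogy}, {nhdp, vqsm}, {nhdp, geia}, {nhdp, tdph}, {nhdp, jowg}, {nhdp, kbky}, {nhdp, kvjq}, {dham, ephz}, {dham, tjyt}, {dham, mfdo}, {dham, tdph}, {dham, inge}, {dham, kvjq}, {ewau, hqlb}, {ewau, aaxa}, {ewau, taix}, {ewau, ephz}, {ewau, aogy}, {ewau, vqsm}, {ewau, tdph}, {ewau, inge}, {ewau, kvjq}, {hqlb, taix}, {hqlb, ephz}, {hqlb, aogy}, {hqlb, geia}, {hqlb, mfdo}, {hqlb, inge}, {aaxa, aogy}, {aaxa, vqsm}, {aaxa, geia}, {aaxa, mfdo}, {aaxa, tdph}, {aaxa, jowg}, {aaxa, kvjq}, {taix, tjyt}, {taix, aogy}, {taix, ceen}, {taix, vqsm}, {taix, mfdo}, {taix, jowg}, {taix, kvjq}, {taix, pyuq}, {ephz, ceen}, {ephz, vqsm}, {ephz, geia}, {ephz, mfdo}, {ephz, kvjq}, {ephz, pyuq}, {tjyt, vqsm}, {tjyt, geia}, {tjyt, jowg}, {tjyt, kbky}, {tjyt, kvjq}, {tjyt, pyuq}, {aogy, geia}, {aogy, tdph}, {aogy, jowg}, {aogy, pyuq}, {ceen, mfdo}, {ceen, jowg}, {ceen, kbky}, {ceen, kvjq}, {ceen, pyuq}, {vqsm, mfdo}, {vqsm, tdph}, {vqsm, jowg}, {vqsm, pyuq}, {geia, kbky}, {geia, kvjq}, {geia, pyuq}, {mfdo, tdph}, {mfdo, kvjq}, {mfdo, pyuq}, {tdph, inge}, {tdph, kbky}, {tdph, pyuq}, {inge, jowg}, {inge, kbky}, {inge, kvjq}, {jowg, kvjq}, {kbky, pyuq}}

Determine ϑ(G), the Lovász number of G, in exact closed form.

sqrt(37)

N(kvjq) = {twhc, pjdf, qijq, ydtw, pvwp, cuoo, nhdp, dham, ewau, aaxa, taix, ephz, tjyt, ceen, geia, mfdo, inge, jowg}, |N(kvjq)| = 18.
N(mfdo) = {pjdf, msba, yzyx, kame, ydtw, pvwp, uaby, fhaa, dham, hqlb, aaxa, taix, ephz, ceen, vqsm, tdph, kvjq, pyuq}, |N(mfdo)| = 18.
deg(vqsm) = 18; N(vqsm) = {pkqd, dmrb, wzvt, msba, kame, cuoo, mltr, fhaa, nhdp, ewau, aaxa, taix, ephz, tjyt, mfdo, tdph, jowg, pyuq}.
Vertex msba has 18 neighbors: pkqd, dmrb, yzyx, ydtw, cuoo, yuvm, nhdp, dham, hqlb, ephz, aogy, ceen, vqsm, mfdo, tdph, inge, jowg, kbky.
37-vertex 18-regular graph: Paley(37): SR with (k,λ,μ)=(18,8,9).
Distinct eigenvalues (to 6 d.p.): [18.0, 2.541381, -3.541381].
λ_max=18, λ_min=-sqrt(37)/2 - 1/2; ϑ = −37·λ_min/(λ_max−λ_min) = sqrt(37).
Numerically 6.082763.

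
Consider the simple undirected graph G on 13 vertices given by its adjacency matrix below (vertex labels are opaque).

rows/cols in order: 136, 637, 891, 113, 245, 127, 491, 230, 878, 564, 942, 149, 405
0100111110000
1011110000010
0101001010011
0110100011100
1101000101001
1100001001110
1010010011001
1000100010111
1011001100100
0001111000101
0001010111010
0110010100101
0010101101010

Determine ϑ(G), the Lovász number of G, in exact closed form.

N(637) = {136, 891, 113, 245, 127, 149}, |N(637)| = 6.
N(878) = {136, 891, 113, 491, 230, 942}, |N(878)| = 6.
Vertex 405 has 6 neighbors: 891, 245, 491, 230, 564, 149.
deg(136) = 6; N(136) = {637, 245, 127, 491, 230, 878}.
deg(v) = 6 for all v (|V|=13); strongly regular (13,6,2,3).
A has 3 distinct eigenvalues ≈ [6.0, 1.3028, -2.3028].
ϑ = −N·λ_min/(λ_max−λ_min) = −13·(-sqrt(13)/2 - 1/2)/(6−(-sqrt(13)/2 - 1/2)) = sqrt(13).
Numerically 3.6055513.

sqrt(13)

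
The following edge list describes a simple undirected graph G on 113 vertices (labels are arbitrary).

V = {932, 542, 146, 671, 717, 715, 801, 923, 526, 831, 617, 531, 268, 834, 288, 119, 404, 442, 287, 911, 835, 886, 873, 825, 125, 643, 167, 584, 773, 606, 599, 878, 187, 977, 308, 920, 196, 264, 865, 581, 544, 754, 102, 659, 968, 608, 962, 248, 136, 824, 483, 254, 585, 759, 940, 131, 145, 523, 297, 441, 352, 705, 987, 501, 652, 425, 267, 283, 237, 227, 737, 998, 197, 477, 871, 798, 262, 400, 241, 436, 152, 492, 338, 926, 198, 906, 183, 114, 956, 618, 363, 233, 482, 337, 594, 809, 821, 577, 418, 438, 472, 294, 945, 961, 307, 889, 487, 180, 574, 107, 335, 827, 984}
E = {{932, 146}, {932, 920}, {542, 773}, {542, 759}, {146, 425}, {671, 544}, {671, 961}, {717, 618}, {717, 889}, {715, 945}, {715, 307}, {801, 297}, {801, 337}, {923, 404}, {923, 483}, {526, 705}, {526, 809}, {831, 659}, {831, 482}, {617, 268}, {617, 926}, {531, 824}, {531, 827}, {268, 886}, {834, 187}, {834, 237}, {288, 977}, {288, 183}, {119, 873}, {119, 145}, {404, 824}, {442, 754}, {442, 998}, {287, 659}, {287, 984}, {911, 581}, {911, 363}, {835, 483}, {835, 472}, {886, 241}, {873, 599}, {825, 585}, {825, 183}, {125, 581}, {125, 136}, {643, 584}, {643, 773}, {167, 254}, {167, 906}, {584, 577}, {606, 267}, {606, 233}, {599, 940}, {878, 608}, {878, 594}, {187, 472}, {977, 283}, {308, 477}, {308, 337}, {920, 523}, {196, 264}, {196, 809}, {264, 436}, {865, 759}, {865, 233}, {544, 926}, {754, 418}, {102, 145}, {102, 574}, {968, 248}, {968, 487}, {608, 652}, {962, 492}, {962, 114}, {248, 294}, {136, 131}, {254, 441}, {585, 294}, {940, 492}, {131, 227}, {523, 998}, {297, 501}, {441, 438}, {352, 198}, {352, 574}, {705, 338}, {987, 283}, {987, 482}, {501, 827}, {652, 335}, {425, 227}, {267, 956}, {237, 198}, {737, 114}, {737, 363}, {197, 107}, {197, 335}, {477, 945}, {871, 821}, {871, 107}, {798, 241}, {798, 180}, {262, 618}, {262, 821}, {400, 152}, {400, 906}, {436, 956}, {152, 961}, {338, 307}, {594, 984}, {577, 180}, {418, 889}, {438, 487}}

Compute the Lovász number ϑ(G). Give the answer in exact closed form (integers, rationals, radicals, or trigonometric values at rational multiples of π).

deg(608) = 2; N(608) = {878, 652}.
N(287) = {659, 984}, |N(287)| = 2.
deg(834) = 2; N(834) = {187, 237}.
Vertex 472 has 2 neighbors: 835, 187.
Regular of degree 2 on 113 vertices: connected 2-regular on 113 ⇒ C_{113}.
Distinct eigenvalues (to 3 d.p.): [2.0, 1.997, 1.988, 1.972, 1.951, 1.923, 1.89, 1.85, 1.805, 1.755, 1.699, 1.637, 1.571, 1.5, 1.424, 1.344, 1.259, 1.171, 1.079, 0.984, 0.886, 0.785, 0.681, 0.576, 0.468, 0.359, 0.25, 0.139, 0.028, -0.083, -0.194, -0.305, -0.414, -0.522, -0.629, -0.733, -0.835, -0.935, -1.032, -1.126, -1.216, -1.302, -1.384, -1.462, -1.536, -1.605, -1.669, -1.727, -1.781, -1.829, -1.871, -1.907, -1.938, -1.962, -1.981, -1.993, -1.999].
Lovász: ϑ = −113(-2*cos(pi/113))/(2+-(-1)*2*cos(pi/113)) = 113*cos(pi/113)/(cos(pi/113) + 1).
= 56.4891… (decimal).
56 ≤ 113*cos(pi/113)/(cos(pi/113) + 1) ≤ 57: both strict.

113*cos(pi/113)/(cos(pi/113) + 1)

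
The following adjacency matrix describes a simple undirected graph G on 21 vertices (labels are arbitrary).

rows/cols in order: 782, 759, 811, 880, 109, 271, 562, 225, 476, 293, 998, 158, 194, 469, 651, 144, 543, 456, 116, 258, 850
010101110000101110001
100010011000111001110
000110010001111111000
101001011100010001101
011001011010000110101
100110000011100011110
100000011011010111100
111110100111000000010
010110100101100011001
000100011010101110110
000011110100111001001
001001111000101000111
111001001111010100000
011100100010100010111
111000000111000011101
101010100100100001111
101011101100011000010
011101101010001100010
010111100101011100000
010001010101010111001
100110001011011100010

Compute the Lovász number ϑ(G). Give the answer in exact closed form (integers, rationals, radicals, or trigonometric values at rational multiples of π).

6

Vertex 469 has 10 neighbors: 759, 811, 880, 562, 998, 194, 543, 116, 258, 850.
N(158) = {811, 271, 562, 225, 476, 194, 651, 116, 258, 850}, |N(158)| = 10.
Vertex 144 has 10 neighbors: 782, 811, 109, 562, 293, 194, 456, 116, 258, 850.
N(782) = {759, 880, 271, 562, 225, 194, 651, 144, 543, 850}, |N(782)| = 10.
21-vertex 10-regular graph: Kneser K(7,2) on C(7,2)=21 vertices.
The 3 distinct eigenvalues: [10.0, 1.0, -4.0].
−21·(-4) / ((10)−(-4)) = 6 = ϑ(G).
= 6.00000… (decimal).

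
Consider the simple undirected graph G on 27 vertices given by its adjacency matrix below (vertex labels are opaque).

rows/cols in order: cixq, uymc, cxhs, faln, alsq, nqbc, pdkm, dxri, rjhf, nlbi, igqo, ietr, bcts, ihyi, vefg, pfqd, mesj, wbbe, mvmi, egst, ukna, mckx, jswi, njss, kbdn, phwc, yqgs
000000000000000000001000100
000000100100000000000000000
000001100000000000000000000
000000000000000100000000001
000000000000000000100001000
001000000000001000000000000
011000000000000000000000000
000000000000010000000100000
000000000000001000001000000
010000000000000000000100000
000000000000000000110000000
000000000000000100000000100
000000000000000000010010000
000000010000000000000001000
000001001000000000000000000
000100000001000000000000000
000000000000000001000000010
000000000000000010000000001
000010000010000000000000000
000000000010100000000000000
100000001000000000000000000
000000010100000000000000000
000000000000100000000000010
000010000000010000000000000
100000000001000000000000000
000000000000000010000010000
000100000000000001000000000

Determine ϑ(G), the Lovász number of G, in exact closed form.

N(nlbi) = {uymc, mckx}, |N(nlbi)| = 2.
Vertex yqgs has 2 neighbors: faln, wbbe.
Vertex wbbe has 2 neighbors: mesj, yqgs.
N(njss) = {alsq, ihyi}, |N(njss)| = 2.
Every vertex has degree 2 (N=27); the odd cycle C_{27}.
A has 14 distinct eigenvalues ≈ [2.0, 1.946, 1.787, 1.532, 1.194, 0.792, 0.347, -0.116, -0.574, -1.0, -1.372, -1.671, -1.879, -1.986].
With N=27: ϑ(G) = 27·(-(-1)*2*cos(pi/27))/(2−(-2*cos(pi/27))) = 27*cos(pi/27)/(cos(pi/27) + 1).
Numerically 13.45420409.
Check 13 ≤ 27*cos(pi/27)/(cos(pi/27) + 1) ≤ 14: both strict.

27*cos(pi/27)/(cos(pi/27) + 1)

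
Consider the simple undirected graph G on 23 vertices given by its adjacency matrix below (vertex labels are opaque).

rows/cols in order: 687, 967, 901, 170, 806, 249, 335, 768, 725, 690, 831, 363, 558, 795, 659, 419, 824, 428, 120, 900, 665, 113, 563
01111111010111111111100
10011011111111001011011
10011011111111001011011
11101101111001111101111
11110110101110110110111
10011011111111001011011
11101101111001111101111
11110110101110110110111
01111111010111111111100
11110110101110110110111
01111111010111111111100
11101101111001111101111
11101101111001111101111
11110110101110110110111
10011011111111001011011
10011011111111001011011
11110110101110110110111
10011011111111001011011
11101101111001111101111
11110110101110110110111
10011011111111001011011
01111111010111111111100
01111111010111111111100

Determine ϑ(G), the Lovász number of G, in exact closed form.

7

N(428) = {687, 170, 806, 335, 768, 725, 690, 831, 363, 558, 795, 824, 120, 900, 113, 563}, |N(428)| = 16.
Vertex 806 has 17 neighbors: 687, 967, 901, 170, 249, 335, 725, 831, 363, 558, 659, 419, 428, 120, 665, 113, 563.
Vertex 363 has 18 neighbors: 687, 967, 901, 806, 249, 768, 725, 690, 831, 795, 659, 419, 824, 428, 900, 665, 113, 563.
Vertex 120 has 18 neighbors: 687, 967, 901, 806, 249, 768, 725, 690, 831, 795, 659, 419, 824, 428, 900, 665, 113, 563.
K_{7,6,5,5} (perfect); ϑ(G) = α(G) = max{7,6,5,5} = 7.
ϑ(G) ≈ 7.0000.
α=7, χ(Ḡ)=7; ϑ=7 lies between (collapsed).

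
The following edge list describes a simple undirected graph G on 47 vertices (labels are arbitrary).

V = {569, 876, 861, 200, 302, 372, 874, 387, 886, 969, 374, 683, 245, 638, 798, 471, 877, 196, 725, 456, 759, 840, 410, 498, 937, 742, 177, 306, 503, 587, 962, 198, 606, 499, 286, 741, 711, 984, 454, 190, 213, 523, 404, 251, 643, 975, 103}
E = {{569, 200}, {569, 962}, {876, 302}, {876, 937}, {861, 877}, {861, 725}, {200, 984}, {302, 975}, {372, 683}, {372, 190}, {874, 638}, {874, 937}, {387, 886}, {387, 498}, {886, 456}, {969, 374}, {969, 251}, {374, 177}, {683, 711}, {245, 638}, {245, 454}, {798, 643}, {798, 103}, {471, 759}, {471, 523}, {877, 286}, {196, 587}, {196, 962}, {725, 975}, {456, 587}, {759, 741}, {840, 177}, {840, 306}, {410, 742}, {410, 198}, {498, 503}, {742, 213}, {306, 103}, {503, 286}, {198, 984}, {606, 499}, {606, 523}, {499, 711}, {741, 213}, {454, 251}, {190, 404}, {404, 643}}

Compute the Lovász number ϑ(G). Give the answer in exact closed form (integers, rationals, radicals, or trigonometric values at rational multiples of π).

47*cos(pi/47)/(cos(pi/47) + 1)

deg(251) = 2; N(251) = {969, 454}.
Vertex 471 has 2 neighbors: 759, 523.
deg(725) = 2; N(725) = {861, 975}.
N(876) = {302, 937}, |N(876)| = 2.
47-vertex 2-regular graph: connected 2-regular on 47 ⇒ C_{47}.
Distinct eigenvalues (to 5 d.p.): [2.0, 1.98215, 1.92894, 1.8413, 1.7208, 1.5696, 1.39038, 1.18636, 0.96116, 0.71882, 0.46364, 0.20019, -0.06683, -0.33266, -0.59255, -0.84187, -1.07616, -1.29126, -1.4833, -1.64888, -1.78504, -1.88934, -1.95992, -1.99553].
λ_max=2, λ_min=-2*cos(pi/47); ϑ = −47·λ_min/(λ_max−λ_min) = 47*cos(pi/47)/(cos(pi/47) + 1).
ϑ(G) ≈ 23.47373.
Sandwich: α(G)=23 ≤ ϑ(G)=47*cos(pi/47)/(cos(pi/47) + 1) ≤ χ(Ḡ)=24 (both strict).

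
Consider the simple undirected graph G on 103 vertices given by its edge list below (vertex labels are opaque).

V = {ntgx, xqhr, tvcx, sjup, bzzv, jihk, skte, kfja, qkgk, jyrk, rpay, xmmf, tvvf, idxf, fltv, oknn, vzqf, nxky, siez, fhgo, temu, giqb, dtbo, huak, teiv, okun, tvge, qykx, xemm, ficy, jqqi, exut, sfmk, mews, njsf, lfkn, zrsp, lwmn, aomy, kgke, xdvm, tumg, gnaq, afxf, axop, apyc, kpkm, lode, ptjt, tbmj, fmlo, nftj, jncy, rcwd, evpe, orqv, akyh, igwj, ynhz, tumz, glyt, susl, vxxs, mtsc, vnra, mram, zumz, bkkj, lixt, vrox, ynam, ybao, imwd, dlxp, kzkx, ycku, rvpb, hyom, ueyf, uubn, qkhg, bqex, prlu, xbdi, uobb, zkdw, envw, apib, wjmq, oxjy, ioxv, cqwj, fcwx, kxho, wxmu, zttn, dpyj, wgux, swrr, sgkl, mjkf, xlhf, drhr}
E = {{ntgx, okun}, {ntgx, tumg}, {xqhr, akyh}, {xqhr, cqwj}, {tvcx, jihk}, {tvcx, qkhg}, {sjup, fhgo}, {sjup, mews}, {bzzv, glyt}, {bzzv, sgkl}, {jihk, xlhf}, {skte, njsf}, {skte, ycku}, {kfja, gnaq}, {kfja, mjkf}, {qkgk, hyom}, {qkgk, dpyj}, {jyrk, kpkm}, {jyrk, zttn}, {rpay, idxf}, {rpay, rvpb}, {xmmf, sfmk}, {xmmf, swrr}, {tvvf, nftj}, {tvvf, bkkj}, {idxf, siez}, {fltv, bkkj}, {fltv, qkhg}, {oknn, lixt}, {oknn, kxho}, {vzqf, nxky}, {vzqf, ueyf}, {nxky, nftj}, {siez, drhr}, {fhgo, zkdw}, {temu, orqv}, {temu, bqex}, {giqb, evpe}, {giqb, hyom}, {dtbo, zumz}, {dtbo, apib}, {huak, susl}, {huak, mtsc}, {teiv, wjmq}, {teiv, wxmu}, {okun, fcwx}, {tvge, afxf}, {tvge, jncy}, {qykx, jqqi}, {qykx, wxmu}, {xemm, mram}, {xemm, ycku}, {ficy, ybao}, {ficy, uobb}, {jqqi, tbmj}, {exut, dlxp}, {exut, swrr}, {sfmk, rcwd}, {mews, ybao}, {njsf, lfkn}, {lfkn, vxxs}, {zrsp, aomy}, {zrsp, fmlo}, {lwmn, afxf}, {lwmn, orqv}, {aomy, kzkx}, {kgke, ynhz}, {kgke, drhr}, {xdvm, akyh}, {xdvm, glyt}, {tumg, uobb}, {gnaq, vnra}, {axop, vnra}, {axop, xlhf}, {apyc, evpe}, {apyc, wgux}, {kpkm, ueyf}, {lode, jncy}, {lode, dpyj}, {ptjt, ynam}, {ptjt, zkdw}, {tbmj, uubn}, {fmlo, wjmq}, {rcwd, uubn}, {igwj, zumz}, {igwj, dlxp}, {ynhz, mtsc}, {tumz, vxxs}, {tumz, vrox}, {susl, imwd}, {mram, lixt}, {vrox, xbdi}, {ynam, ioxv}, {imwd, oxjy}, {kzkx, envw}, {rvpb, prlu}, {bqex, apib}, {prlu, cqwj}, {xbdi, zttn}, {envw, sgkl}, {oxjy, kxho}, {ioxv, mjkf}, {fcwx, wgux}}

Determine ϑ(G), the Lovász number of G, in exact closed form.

103*cos(pi/103)/(cos(pi/103) + 1)

Vertex tvvf has 2 neighbors: nftj, bkkj.
N(lwmn) = {afxf, orqv}, |N(lwmn)| = 2.
Vertex kgke has 2 neighbors: ynhz, drhr.
Vertex sjup has 2 neighbors: fhgo, mews.
103-vertex 2-regular graph: a single 103-cycle (edge-transitive).
spec(A) ≈ [2.0, 1.99628, 1.98513, 1.9666, 1.94076, 1.90769, 1.86752, 1.82041, 1.76653, 1.70608, 1.63928, 1.56638, 1.48765, 1.40339, 1.31391, 1.21954, 1.12063, 1.01756, 0.9107, 0.80045, 0.68722, 0.57144, 0.45353, 0.33394, 0.2131, 0.09147, -0.0305, -0.15236, -0.27365, -0.39392, -0.51273, -0.62963, -0.74418, -0.85597, -0.96458, -1.06959, -1.17063, -1.26731, -1.35928, -1.44619, -1.52772, -1.60357, -1.67345, -1.73711, -1.79431, -1.84483, -1.88849, -1.92512, -1.95459, -1.97679, -1.99163, -1.99907] (distinct, 5 d.p.).
ϑ = −N·λ_min/(λ_max−λ_min) = −103·(-2*cos(pi/103))/(2−(-2*cos(pi/103))) = 103*cos(pi/103)/(cos(pi/103) + 1).
= 51.4880… (decimal).
α=51, χ(Ḡ)=52; ϑ=103*cos(pi/103)/(cos(pi/103) + 1) lies between (both strict).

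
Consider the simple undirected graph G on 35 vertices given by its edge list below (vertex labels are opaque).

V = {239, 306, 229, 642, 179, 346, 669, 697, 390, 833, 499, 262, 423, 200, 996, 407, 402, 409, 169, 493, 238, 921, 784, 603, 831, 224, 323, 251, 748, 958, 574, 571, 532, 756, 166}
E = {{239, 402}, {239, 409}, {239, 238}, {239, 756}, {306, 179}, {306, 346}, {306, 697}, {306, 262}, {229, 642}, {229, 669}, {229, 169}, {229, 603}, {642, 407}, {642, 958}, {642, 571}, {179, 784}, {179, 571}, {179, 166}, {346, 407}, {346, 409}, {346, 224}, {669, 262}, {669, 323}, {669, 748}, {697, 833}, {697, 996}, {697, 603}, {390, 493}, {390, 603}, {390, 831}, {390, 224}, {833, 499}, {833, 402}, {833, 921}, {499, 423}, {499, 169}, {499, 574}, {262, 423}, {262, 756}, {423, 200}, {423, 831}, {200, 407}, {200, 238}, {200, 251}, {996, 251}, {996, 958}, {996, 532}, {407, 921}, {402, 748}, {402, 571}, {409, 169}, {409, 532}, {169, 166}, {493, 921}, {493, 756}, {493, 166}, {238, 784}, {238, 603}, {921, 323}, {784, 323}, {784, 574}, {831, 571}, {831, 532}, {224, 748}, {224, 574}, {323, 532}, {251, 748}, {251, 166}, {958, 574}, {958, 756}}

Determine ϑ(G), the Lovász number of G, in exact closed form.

Vertex 603 has 4 neighbors: 229, 697, 390, 238.
Vertex 169 has 4 neighbors: 229, 499, 409, 166.
deg(229) = 4; N(229) = {642, 669, 169, 603}.
N(499) = {833, 423, 169, 574}, |N(499)| = 4.
G on 35 vertices is 4-regular; Kneser K(7,3) on C(7,3)=35 vertices.
A has 4 distinct eigenvalues ≈ [4.0, 2.0, -1.0, -3.0].
With N=35: ϑ(G) = 35·(-1*(-3))/(4−(-3)) = 15.
ϑ(G) ≈ 15.0000.

15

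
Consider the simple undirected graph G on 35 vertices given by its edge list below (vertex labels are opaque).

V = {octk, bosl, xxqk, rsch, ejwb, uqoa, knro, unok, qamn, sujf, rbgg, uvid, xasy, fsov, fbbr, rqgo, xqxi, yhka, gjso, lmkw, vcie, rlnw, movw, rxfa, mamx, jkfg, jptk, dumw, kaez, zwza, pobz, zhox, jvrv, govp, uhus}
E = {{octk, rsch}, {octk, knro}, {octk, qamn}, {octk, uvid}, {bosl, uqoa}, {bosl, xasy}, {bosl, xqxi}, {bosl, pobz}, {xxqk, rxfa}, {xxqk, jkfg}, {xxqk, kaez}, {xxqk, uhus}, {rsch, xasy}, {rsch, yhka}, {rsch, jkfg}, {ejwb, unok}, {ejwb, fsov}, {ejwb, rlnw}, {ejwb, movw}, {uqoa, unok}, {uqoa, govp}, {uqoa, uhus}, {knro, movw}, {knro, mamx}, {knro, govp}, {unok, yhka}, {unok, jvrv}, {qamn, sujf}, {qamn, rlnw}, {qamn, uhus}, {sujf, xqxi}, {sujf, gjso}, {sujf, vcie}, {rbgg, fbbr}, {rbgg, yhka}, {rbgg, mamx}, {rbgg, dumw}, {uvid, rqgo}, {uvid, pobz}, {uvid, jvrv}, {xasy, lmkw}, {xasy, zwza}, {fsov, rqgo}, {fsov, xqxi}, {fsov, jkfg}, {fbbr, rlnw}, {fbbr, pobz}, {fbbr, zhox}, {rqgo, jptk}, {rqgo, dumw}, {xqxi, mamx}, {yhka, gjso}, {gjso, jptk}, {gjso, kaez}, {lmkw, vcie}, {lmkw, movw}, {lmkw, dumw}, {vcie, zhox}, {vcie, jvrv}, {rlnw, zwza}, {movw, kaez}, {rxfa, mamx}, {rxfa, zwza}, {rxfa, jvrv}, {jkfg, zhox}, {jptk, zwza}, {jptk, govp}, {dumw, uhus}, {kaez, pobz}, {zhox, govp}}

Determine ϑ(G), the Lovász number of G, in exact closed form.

15

Vertex rbgg has 4 neighbors: fbbr, yhka, mamx, dumw.
deg(vcie) = 4; N(vcie) = {sujf, lmkw, zhox, jvrv}.
deg(unok) = 4; N(unok) = {ejwb, uqoa, yhka, jvrv}.
Vertex xqxi has 4 neighbors: bosl, sujf, fsov, mamx.
deg(v) = 4 for all v (|V|=35); this is K(7,3), the Kneser graph.
The 4 distinct eigenvalues: [4.0, 2.0, -1.0, -3.0].
−35·(-3) / ((4)−(-3)) = 15 = ϑ(G).
= 15.0000000… (decimal).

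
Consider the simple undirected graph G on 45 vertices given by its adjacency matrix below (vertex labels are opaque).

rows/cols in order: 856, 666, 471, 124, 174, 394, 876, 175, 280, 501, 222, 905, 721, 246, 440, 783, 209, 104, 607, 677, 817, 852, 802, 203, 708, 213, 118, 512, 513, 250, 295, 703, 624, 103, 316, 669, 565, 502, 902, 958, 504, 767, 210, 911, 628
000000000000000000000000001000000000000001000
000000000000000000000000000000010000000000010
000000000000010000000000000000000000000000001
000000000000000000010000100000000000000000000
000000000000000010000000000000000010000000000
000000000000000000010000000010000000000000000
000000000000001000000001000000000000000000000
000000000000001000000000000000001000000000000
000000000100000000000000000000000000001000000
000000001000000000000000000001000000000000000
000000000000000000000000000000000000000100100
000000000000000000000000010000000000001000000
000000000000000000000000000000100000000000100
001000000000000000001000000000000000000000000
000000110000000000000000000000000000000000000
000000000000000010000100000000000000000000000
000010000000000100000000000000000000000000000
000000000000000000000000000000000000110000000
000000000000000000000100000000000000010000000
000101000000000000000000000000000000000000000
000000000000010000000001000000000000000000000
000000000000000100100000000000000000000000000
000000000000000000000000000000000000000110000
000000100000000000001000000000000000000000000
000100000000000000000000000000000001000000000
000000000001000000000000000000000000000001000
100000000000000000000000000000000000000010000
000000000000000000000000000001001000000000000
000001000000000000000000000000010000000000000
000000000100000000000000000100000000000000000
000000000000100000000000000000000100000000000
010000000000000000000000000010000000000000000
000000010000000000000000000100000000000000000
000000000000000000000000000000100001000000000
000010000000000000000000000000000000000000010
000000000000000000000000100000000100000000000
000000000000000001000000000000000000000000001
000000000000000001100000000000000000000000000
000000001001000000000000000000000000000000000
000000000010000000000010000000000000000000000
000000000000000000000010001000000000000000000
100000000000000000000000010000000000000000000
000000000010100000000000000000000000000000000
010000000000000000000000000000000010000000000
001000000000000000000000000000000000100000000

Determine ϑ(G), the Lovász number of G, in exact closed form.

deg(295) = 2; N(295) = {721, 103}.
Vertex 767 has 2 neighbors: 856, 213.
N(210) = {222, 721}, |N(210)| = 2.
deg(856) = 2; N(856) = {118, 767}.
Every vertex has degree 2 (N=45); the odd cycle C_{45}.
The 23 distinct eigenvalues: [2.0, 1.9805, 1.9225, 1.8271, 1.6961, 1.5321, 1.3383, 1.1184, 0.8767, 0.618, 0.3473, 0.0698, -0.2091, -0.4838, -0.7492, -1.0, -1.2313, -1.4387, -1.618, -1.7659, -1.8794, -1.9563, -1.9951].
λ_max=2, λ_min=-2*cos(pi/45); ϑ = −45·λ_min/(λ_max−λ_min) = 45*cos(pi/45)/(cos(pi/45) + 1).
ϑ(G) ≈ 22.4726.
Lovász sandwich 22 ≤ 45*cos(pi/45)/(cos(pi/45) + 1) ≤ 23: both strict.

45*cos(pi/45)/(cos(pi/45) + 1)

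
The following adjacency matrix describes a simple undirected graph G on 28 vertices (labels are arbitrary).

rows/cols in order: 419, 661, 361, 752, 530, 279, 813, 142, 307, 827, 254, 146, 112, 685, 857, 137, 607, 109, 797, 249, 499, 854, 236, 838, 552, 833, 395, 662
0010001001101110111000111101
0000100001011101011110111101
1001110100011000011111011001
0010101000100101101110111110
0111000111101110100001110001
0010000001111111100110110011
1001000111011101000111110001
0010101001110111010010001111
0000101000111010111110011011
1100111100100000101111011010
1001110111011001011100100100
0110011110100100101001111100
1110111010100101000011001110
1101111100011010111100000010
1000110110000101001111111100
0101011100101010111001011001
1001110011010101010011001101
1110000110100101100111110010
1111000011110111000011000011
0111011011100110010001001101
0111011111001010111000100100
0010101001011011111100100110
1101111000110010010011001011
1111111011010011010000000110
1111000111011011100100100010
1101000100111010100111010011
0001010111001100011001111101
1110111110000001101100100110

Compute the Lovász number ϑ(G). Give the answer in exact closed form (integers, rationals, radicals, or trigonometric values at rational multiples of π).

deg(607) = 15; N(607) = {419, 752, 530, 279, 307, 827, 146, 685, 137, 109, 499, 854, 552, 833, 662}.
N(249) = {661, 361, 752, 279, 813, 307, 827, 254, 685, 857, 109, 854, 552, 833, 662}, |N(249)| = 15.
N(827) = {419, 661, 530, 279, 813, 142, 254, 607, 797, 249, 499, 854, 838, 552, 395}, |N(827)| = 15.
N(854) = {361, 530, 813, 827, 146, 112, 857, 137, 607, 109, 797, 249, 236, 833, 395}, |N(854)| = 15.
15-regular, N=28; Kneser-type, 2-subsets of [8].
The 3 distinct eigenvalues: [15.0, 1.0, -5.0].
−28·(-5) / ((15)−(-5)) = 7 = ϑ(G).
= 7.000000… (decimal).

7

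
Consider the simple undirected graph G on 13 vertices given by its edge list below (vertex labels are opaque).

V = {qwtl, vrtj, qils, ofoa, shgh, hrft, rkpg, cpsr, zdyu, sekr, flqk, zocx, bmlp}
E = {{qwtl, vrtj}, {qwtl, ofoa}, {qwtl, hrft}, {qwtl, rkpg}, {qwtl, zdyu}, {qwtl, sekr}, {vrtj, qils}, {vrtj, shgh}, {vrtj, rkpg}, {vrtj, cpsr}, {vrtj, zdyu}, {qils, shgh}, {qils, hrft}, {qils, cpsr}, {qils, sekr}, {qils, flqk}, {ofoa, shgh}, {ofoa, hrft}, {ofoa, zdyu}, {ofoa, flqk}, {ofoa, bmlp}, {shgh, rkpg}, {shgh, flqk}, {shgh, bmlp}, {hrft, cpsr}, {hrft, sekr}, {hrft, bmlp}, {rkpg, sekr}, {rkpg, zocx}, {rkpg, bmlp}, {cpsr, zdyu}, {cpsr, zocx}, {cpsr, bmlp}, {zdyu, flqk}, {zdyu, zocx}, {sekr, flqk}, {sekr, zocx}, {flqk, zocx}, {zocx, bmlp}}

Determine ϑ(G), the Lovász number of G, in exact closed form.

Vertex qils has 6 neighbors: vrtj, shgh, hrft, cpsr, sekr, flqk.
Vertex bmlp has 6 neighbors: ofoa, shgh, hrft, rkpg, cpsr, zocx.
Vertex hrft has 6 neighbors: qwtl, qils, ofoa, cpsr, sekr, bmlp.
Vertex zocx has 6 neighbors: rkpg, cpsr, zdyu, sekr, flqk, bmlp.
deg(v) = 6 for all v (|V|=13); Paley(13): SR with (k,λ,μ)=(6,2,3).
A has 3 distinct eigenvalues ≈ [6.0, 1.3028, -2.3028].
Lovász (edge-transitive): ϑ = −13·(-sqrt(13)/2 - 1/2)/((6)−(-sqrt(13)/2 - 1/2)) = sqrt(13).
ϑ(G) ≈ 3.605551275.

sqrt(13)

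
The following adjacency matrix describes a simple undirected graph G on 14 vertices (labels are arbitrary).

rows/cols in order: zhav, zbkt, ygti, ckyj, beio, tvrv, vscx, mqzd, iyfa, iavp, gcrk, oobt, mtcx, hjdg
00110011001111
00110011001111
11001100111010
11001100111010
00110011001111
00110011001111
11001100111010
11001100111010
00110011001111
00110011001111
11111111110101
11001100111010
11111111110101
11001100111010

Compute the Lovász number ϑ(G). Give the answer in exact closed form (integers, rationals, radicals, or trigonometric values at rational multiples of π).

6

N(zbkt) = {ygti, ckyj, vscx, mqzd, gcrk, oobt, mtcx, hjdg}, |N(zbkt)| = 8.
N(ygti) = {zhav, zbkt, beio, tvrv, iyfa, iavp, gcrk, mtcx}, |N(ygti)| = 8.
Vertex ckyj has 8 neighbors: zhav, zbkt, beio, tvrv, iyfa, iavp, gcrk, mtcx.
deg(mqzd) = 8; N(mqzd) = {zhav, zbkt, beio, tvrv, iyfa, iavp, gcrk, mtcx}.
Complete 3-partite, parts [6, 6, 2]: perfect, ϑ = α = 6.
≈ 6.0000000 (to 7 d.p.).
Lovász sandwich 6 ≤ 6 ≤ 6: collapsed.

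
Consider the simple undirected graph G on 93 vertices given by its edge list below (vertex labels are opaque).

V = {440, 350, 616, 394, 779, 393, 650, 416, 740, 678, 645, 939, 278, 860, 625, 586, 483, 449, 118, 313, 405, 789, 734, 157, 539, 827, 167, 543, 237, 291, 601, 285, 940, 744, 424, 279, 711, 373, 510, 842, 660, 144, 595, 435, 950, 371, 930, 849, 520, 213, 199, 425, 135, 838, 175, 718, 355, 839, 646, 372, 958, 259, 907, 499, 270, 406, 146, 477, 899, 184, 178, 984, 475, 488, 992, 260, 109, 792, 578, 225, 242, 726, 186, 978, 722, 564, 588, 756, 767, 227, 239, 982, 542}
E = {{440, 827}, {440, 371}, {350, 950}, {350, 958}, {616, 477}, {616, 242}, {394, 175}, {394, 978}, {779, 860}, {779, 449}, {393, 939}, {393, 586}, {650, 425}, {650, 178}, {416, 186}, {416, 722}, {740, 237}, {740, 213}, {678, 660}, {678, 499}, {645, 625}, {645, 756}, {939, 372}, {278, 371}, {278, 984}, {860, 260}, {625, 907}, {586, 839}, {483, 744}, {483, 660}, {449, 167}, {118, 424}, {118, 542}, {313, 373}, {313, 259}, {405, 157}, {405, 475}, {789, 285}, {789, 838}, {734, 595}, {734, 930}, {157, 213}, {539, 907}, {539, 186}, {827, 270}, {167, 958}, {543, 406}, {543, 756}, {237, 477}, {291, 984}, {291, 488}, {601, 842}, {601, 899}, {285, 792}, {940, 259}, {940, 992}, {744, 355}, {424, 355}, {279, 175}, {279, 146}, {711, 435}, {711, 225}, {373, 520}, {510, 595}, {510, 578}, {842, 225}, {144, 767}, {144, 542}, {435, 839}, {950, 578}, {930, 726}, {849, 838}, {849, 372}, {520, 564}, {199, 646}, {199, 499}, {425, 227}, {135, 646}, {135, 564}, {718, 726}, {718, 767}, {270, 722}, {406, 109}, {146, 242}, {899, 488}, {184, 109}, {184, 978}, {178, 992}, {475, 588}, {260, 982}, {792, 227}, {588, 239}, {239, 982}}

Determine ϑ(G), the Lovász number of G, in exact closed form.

deg(838) = 2; N(838) = {789, 849}.
deg(237) = 2; N(237) = {740, 477}.
Vertex 940 has 2 neighbors: 259, 992.
Vertex 740 has 2 neighbors: 237, 213.
93-vertex 2-regular graph: a single 93-cycle (edge-transitive).
spec(A) ≈ [2.0, 1.995, 1.982, 1.959, 1.927, 1.887, 1.838, 1.78, 1.715, 1.642, 1.561, 1.473, 1.378, 1.277, 1.17, 1.058, 0.941, 0.82, 0.695, 0.566, 0.436, 0.303, 0.169, 0.034, -0.101, -0.236, -0.369, -0.501, -0.631, -0.758, -0.881, -1.0, -1.115, -1.224, -1.328, -1.426, -1.518, -1.602, -1.679, -1.749, -1.81, -1.864, -1.908, -1.944, -1.972, -1.99, -1.999] (distinct, 3 d.p.).
Lovász: ϑ = −93(-2*cos(pi/93))/(2+-(-1)*2*cos(pi/93)) = 93*cos(pi/93)/(cos(pi/93) + 1).
Numerically 46.486732.
46 ≤ 93*cos(pi/93)/(cos(pi/93) + 1) ≤ 47: both strict.

93*cos(pi/93)/(cos(pi/93) + 1)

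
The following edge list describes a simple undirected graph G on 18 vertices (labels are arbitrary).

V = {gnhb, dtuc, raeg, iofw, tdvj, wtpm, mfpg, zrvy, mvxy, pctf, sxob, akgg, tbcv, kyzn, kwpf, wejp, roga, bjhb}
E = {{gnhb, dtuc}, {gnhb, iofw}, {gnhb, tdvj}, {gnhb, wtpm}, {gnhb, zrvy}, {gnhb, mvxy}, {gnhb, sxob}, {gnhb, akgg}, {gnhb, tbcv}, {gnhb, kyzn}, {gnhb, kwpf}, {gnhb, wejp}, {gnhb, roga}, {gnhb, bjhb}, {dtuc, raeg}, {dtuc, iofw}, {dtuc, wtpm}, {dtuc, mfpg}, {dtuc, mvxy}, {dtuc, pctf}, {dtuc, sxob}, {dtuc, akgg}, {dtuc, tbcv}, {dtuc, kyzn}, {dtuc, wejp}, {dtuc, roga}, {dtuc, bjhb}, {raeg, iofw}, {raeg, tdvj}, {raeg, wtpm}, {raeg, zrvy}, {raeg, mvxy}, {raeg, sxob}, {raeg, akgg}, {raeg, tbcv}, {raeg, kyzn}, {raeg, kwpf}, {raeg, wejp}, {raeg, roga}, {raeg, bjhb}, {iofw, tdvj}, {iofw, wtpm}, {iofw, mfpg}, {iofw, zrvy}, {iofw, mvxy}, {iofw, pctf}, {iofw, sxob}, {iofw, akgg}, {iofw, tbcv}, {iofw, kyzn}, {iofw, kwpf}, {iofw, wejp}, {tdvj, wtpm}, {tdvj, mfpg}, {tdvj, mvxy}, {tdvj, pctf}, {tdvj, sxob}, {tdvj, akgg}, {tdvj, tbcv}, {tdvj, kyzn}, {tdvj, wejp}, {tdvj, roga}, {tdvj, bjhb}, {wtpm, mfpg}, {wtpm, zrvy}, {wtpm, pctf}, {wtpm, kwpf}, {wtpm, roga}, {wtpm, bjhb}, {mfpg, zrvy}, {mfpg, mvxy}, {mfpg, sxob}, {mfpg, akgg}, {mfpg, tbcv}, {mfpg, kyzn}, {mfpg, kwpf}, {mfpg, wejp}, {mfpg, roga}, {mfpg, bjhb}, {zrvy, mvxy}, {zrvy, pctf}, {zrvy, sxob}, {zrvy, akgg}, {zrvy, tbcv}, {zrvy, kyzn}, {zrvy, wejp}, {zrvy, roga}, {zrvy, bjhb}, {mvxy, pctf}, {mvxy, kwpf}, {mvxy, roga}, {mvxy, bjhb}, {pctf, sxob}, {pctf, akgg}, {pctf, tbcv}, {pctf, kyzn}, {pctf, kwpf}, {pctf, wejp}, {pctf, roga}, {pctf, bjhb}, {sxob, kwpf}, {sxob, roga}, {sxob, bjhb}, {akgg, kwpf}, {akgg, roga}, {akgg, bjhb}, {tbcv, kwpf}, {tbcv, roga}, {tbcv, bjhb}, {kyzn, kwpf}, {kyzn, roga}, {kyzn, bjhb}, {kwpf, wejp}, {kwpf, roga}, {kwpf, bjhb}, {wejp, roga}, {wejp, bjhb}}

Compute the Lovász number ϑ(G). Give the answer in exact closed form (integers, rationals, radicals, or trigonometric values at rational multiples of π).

N(pctf) = {dtuc, iofw, tdvj, wtpm, zrvy, mvxy, sxob, akgg, tbcv, kyzn, kwpf, wejp, roga, bjhb}, |N(pctf)| = 14.
N(tdvj) = {gnhb, raeg, iofw, wtpm, mfpg, mvxy, pctf, sxob, akgg, tbcv, kyzn, wejp, roga, bjhb}, |N(tdvj)| = 14.
Vertex wejp has 11 neighbors: gnhb, dtuc, raeg, iofw, tdvj, mfpg, zrvy, pctf, kwpf, roga, bjhb.
deg(gnhb) = 14; N(gnhb) = {dtuc, iofw, tdvj, wtpm, zrvy, mvxy, sxob, akgg, tbcv, kyzn, kwpf, wejp, roga, bjhb}.
Complete 4-partite, parts [7, 4, 4, 3]: perfect, ϑ = α = 7.
= 7.00000… (decimal).
7 ≤ 7 ≤ 7: collapsed.

7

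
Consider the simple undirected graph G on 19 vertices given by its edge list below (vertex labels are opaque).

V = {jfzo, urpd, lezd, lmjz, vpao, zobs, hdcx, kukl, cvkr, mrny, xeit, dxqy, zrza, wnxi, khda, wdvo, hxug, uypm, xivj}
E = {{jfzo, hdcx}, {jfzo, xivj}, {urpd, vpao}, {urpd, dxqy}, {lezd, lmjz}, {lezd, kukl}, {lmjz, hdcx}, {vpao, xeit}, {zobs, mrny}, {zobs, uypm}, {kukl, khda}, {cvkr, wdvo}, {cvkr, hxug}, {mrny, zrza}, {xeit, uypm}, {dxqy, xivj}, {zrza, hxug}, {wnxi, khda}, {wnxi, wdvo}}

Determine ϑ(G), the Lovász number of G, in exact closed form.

19*cos(pi/19)/(cos(pi/19) + 1)

N(lmjz) = {lezd, hdcx}, |N(lmjz)| = 2.
deg(urpd) = 2; N(urpd) = {vpao, dxqy}.
deg(xivj) = 2; N(xivj) = {jfzo, dxqy}.
N(mrny) = {zobs, zrza}, |N(mrny)| = 2.
Regular of degree 2 on 19 vertices: the odd cycle C_{19}.
A has 10 distinct eigenvalues ≈ [2.0, 1.891634, 1.578281, 1.093896, 0.490971, -0.165159, -0.803391, -1.354563, -1.758948, -1.972723].
Lovász (edge-transitive): ϑ = −19·(-2*cos(pi/19))/((2)−(-2*cos(pi/19))) = 19*cos(pi/19)/(cos(pi/19) + 1).
Numerically 9.43477.
Lovász sandwich 9 ≤ 19*cos(pi/19)/(cos(pi/19) + 1) ≤ 10: both strict.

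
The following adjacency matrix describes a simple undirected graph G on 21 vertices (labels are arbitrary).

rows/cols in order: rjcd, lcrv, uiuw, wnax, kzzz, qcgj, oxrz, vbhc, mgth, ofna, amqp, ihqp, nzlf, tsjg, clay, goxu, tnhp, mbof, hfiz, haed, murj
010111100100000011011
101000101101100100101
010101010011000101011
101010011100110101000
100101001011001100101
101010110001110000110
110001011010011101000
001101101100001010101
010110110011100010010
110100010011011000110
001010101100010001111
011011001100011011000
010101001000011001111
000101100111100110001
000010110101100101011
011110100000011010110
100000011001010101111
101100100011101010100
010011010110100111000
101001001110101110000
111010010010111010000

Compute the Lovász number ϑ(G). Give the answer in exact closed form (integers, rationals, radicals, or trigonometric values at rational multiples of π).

Vertex qcgj has 10 neighbors: rjcd, uiuw, kzzz, oxrz, vbhc, ihqp, nzlf, tsjg, hfiz, haed.
N(ihqp) = {lcrv, uiuw, kzzz, qcgj, mgth, ofna, tsjg, clay, tnhp, mbof}, |N(ihqp)| = 10.
Vertex ofna has 10 neighbors: rjcd, lcrv, wnax, vbhc, amqp, ihqp, tsjg, clay, hfiz, haed.
deg(mbof) = 10; N(mbof) = {rjcd, uiuw, wnax, oxrz, amqp, ihqp, nzlf, clay, tnhp, hfiz}.
deg(v) = 10 for all v (|V|=21); this is K(7,2), the Kneser graph.
A has 3 distinct eigenvalues ≈ [10.0, 1.0, -4.0].
λ_max=10, λ_min=-4; ϑ = −21·λ_min/(λ_max−λ_min) = 6.
Numerically 6.0000.

6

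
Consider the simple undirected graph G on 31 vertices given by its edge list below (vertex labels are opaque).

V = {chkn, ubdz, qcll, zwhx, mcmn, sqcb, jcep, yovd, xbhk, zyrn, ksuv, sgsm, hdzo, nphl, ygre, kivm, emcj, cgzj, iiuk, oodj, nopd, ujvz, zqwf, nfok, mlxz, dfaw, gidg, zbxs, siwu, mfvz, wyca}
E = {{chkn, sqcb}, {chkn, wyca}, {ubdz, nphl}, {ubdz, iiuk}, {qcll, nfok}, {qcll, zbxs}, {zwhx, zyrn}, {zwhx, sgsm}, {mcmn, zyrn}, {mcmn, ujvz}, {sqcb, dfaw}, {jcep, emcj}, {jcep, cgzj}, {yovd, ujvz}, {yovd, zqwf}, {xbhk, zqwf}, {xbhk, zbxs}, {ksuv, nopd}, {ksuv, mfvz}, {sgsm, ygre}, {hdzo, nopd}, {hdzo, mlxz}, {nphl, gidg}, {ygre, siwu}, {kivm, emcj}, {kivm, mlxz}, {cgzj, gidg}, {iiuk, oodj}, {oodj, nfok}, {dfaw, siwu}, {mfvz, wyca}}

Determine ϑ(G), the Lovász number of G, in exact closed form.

N(zqwf) = {yovd, xbhk}, |N(zqwf)| = 2.
N(ubdz) = {nphl, iiuk}, |N(ubdz)| = 2.
deg(zyrn) = 2; N(zyrn) = {zwhx, mcmn}.
deg(qcll) = 2; N(qcll) = {nfok, zbxs}.
Every vertex has degree 2 (N=31); connected 2-regular on 31 ⇒ C_{31}.
The 16 distinct eigenvalues: [2.0, 1.959, 1.838, 1.642, 1.378, 1.058, 0.695, 0.303, -0.101, -0.501, -0.881, -1.224, -1.518, -1.749, -1.908, -1.99].
Lovász: ϑ = −31(-2*cos(pi/31))/(2+-(-1)*2*cos(pi/31)) = 31*cos(pi/31)/(cos(pi/31) + 1).
≈ 15.4601 (to 4 d.p.).
Sandwich: α(G)=15 ≤ ϑ(G)=31*cos(pi/31)/(cos(pi/31) + 1) ≤ χ(Ḡ)=16 (both strict).

31*cos(pi/31)/(cos(pi/31) + 1)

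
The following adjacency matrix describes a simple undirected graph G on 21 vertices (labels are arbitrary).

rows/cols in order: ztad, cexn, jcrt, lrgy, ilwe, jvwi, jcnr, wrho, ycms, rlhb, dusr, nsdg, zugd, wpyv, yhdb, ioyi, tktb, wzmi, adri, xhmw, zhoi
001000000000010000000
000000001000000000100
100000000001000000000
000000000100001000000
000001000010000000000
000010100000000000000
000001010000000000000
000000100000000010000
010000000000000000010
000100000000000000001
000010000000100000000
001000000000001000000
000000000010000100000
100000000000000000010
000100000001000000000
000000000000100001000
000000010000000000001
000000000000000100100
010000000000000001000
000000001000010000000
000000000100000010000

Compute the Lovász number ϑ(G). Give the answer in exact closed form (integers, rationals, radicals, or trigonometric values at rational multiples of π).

N(nsdg) = {jcrt, yhdb}, |N(nsdg)| = 2.
N(rlhb) = {lrgy, zhoi}, |N(rlhb)| = 2.
N(wrho) = {jcnr, tktb}, |N(wrho)| = 2.
deg(xhmw) = 2; N(xhmw) = {ycms, wpyv}.
G on 21 vertices is 2-regular; the odd cycle C_{21}.
The 11 distinct eigenvalues: [2.0, 1.911, 1.652, 1.247, 0.731, 0.149, -0.445, -1.0, -1.466, -1.802, -1.978].
λ_max=2, λ_min=-2*cos(pi/21); ϑ = −21·λ_min/(λ_max−λ_min) = 21*cos(pi/21)/(cos(pi/21) + 1).
≈ 10.44103253 (to 8 d.p.).
α=10, χ(Ḡ)=11; ϑ=21*cos(pi/21)/(cos(pi/21) + 1) lies between (both strict).

21*cos(pi/21)/(cos(pi/21) + 1)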